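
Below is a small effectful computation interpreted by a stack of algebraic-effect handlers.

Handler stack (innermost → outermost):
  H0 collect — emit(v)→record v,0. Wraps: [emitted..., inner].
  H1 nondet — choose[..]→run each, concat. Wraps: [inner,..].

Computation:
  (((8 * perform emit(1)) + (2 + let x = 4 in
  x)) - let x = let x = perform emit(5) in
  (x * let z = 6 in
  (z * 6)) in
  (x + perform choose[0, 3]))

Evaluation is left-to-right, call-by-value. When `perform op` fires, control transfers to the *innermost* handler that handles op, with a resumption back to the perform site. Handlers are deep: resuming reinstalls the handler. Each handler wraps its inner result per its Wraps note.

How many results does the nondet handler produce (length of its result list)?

Evaluation trace:
emit(1) @ H0 ⇒ out+=1
emit(5) @ H0 ⇒ out+=5
choose[0, 3] @ H1
  branch[0] choose=0:
    H0 returns [1, 5, 6]
    H1 returns [[1, 5, 6]]
  branch[1] choose=3:
    H0 returns [1, 5, 3]
    H1 returns [[1, 5, 3]]
= [[1, 5, 6], [1, 5, 3]]

Answer: 2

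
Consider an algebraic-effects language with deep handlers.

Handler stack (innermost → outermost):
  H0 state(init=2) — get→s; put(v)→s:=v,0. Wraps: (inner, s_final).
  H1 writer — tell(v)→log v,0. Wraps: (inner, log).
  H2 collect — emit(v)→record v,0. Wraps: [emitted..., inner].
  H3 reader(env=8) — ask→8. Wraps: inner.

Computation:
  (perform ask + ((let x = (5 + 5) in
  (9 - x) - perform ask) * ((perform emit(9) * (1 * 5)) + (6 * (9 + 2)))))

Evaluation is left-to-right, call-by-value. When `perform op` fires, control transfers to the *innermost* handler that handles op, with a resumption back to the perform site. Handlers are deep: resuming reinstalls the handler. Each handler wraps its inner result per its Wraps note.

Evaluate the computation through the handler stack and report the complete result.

Answer: [9, ((-586, 2), ())]

Evaluation trace:
ask @ H3 ⇒ 8
ask @ H3 ⇒ 8
emit(9) @ H2 ⇒ out+=9
H0 returns (-586, 2)
H1 returns ((-586, 2), ())
H2 returns [9, ((-586, 2), ())]
H3 returns [9, ((-586, 2), ())]
= [9, ((-586, 2), ())]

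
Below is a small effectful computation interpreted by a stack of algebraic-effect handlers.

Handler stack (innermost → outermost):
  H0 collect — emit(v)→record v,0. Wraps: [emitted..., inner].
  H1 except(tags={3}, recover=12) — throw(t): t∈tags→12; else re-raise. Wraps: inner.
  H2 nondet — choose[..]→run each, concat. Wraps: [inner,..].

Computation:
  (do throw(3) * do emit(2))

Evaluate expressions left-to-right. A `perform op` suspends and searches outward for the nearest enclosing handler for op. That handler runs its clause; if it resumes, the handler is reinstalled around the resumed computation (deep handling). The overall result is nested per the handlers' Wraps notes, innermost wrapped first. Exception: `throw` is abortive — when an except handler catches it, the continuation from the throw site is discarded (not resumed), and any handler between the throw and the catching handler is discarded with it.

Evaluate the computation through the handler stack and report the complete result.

Evaluation trace:
throw(3) @ H1 caught ⇒ 12
H2 returns [12]
= [12]

Answer: [12]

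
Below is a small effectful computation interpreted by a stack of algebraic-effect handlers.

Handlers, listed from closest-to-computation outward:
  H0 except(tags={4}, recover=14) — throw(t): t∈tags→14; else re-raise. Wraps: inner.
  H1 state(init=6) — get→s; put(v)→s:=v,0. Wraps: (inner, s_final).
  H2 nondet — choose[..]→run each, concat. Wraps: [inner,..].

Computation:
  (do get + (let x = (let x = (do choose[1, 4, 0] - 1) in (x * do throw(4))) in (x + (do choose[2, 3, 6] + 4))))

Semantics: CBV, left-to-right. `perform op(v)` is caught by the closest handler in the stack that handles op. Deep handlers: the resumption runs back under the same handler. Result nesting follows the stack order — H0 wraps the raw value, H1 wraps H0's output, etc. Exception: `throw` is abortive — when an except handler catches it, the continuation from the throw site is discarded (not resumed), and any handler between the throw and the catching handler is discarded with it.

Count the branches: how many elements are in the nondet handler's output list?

Answer: 3

Step-by-step:
get @ H1 ⇒ 6
choose[1, 4, 0] @ H2
  branch[0] choose=1:
    throw(4) @ H0 caught ⇒ 14
    H1 returns (14, 6)
    H2 returns [(14, 6)]
  branch[1] choose=4:
    throw(4) @ H0 caught ⇒ 14
    H1 returns (14, 6)
    H2 returns [(14, 6)]
  branch[2] choose=0:
    throw(4) @ H0 caught ⇒ 14
    H1 returns (14, 6)
    H2 returns [(14, 6)]
= [(14, 6), (14, 6), (14, 6)]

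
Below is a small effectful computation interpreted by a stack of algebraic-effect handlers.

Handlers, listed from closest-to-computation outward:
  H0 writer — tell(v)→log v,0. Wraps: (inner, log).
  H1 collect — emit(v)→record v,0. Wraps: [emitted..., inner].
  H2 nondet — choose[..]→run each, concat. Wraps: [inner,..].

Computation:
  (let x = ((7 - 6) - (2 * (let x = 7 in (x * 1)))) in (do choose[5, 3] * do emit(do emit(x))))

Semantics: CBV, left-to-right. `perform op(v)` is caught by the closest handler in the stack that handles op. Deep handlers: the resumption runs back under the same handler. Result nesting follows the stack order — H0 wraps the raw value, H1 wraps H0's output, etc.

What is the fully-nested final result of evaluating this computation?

Answer: [[-13, 0, (0, ())], [-13, 0, (0, ())]]

Evaluation trace:
choose[5, 3] @ H2
  branch[0] choose=5:
    emit(-13) @ H1 ⇒ out+=-13
    emit(0) @ H1 ⇒ out+=0
    H0 returns (0, ())
    H1 returns [-13, 0, (0, ())]
    H2 returns [[-13, 0, (0, ())]]
  branch[1] choose=3:
    emit(-13) @ H1 ⇒ out+=-13
    emit(0) @ H1 ⇒ out+=0
    H0 returns (0, ())
    H1 returns [-13, 0, (0, ())]
    H2 returns [[-13, 0, (0, ())]]
= [[-13, 0, (0, ())], [-13, 0, (0, ())]]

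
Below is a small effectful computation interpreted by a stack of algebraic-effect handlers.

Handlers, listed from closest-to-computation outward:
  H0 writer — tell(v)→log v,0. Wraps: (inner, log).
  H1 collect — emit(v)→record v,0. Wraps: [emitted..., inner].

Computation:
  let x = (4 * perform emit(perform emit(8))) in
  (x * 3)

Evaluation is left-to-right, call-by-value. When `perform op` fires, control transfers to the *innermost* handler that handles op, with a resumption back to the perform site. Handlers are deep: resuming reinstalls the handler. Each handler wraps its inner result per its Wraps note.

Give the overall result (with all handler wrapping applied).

Working:
emit(8) @ H1 ⇒ out+=8
emit(0) @ H1 ⇒ out+=0
H0 returns (0, ())
H1 returns [8, 0, (0, ())]
= [8, 0, (0, ())]

Answer: [8, 0, (0, ())]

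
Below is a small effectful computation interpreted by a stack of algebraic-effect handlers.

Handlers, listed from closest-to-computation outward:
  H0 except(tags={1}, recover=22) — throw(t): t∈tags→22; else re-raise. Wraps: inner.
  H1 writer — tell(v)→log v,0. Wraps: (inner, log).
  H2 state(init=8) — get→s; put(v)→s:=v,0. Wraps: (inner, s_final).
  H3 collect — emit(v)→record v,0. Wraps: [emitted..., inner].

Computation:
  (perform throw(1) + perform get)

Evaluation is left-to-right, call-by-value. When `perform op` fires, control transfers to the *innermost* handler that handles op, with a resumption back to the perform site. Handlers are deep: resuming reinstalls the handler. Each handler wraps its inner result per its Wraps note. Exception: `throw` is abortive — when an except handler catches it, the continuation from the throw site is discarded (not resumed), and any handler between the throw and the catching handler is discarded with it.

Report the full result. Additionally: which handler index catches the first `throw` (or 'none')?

Answer: [((22, ()), 8)] ; first throw caught by: H0

Working:
throw(1) @ H0 caught ⇒ 22
H1 returns (22, ())
H2 returns ((22, ()), 8)
H3 returns [((22, ()), 8)]
= [((22, ()), 8)]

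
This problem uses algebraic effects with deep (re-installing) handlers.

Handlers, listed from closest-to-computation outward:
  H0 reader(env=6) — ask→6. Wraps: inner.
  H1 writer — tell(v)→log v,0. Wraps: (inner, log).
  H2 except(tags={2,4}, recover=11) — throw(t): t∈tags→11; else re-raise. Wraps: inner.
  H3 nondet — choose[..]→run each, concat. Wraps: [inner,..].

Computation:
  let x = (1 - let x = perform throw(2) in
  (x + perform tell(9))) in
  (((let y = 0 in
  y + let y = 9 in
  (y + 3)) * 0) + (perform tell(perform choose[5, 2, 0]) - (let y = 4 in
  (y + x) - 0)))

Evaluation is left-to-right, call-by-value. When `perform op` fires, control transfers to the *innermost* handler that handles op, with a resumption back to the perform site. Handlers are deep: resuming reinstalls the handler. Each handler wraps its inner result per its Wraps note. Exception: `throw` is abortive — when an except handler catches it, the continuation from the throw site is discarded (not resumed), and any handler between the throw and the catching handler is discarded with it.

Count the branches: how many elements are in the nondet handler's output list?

Step-by-step:
throw(2) @ H2 caught ⇒ 11
H3 returns [11]
= [11]

Answer: 1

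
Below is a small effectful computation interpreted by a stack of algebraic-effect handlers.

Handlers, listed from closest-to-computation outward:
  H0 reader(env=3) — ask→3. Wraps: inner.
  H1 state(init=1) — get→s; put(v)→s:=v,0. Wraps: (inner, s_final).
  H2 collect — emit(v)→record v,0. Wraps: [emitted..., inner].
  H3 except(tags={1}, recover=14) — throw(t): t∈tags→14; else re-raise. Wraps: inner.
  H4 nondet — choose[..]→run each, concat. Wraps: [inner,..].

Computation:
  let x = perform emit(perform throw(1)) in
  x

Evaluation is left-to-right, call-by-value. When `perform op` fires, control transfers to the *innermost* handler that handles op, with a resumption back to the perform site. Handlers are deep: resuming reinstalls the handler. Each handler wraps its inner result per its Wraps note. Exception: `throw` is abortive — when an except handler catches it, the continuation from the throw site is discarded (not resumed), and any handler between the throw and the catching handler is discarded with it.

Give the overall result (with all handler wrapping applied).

Answer: [14]

Evaluation trace:
throw(1) @ H3 caught ⇒ 14
H4 returns [14]
= [14]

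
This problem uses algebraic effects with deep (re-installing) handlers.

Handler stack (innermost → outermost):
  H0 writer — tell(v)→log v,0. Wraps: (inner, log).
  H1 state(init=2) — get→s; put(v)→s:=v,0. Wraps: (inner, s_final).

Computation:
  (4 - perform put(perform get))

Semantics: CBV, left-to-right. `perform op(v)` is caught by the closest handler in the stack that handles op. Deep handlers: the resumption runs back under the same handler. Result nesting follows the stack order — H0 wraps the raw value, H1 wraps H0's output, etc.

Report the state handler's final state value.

Answer: 2

Evaluation trace:
get @ H1 ⇒ 2
put(2) @ H1 ⇒ s:=2
H0 returns (4, ())
H1 returns ((4, ()), 2)
= ((4, ()), 2)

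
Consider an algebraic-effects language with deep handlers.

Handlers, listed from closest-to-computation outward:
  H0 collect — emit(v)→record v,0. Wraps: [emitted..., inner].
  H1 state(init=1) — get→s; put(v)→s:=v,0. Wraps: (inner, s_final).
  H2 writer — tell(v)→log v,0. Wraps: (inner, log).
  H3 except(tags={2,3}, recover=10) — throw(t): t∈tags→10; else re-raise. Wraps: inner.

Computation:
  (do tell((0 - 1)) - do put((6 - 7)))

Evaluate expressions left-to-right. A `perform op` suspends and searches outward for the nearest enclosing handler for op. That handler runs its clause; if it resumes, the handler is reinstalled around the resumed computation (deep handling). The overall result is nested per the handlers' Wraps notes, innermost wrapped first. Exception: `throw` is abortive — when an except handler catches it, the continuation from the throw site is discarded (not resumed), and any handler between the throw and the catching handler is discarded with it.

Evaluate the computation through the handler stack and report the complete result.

Working:
tell(-1) @ H2 ⇒ log+=-1
put(-1) @ H1 ⇒ s:=-1
H0 returns [0]
H1 returns ([0], -1)
H2 returns (([0], -1), (-1))
H3 returns (([0], -1), (-1))
= (([0], -1), (-1))

Answer: (([0], -1), (-1))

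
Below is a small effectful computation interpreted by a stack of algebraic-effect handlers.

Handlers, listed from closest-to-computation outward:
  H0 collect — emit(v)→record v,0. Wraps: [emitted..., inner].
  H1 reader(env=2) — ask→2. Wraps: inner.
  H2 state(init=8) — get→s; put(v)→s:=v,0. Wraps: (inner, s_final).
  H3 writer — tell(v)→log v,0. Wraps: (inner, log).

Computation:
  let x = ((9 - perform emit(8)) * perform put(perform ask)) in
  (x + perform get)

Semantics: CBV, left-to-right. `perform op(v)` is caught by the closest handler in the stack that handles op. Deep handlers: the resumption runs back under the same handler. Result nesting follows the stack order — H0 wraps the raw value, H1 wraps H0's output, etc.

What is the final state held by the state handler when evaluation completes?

Working:
emit(8) @ H0 ⇒ out+=8
ask @ H1 ⇒ 2
put(2) @ H2 ⇒ s:=2
get @ H2 ⇒ 2
H0 returns [8, 2]
H1 returns [8, 2]
H2 returns ([8, 2], 2)
H3 returns (([8, 2], 2), ())
= (([8, 2], 2), ())

Answer: 2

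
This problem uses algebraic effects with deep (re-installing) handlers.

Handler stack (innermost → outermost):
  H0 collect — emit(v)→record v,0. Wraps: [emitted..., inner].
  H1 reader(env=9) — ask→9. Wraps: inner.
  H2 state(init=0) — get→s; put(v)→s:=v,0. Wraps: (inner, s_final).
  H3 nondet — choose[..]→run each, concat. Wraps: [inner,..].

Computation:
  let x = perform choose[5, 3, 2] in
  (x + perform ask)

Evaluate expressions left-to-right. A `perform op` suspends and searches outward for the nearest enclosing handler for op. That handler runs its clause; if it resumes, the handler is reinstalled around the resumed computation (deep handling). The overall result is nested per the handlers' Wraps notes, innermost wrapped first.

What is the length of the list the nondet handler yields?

Evaluation trace:
choose[5, 3, 2] @ H3
  branch[0] choose=5:
    ask @ H1 ⇒ 9
    H0 returns [14]
    H1 returns [14]
    H2 returns ([14], 0)
    H3 returns [([14], 0)]
  branch[1] choose=3:
    ask @ H1 ⇒ 9
    H0 returns [12]
    H1 returns [12]
    H2 returns ([12], 0)
    H3 returns [([12], 0)]
  branch[2] choose=2:
    ask @ H1 ⇒ 9
    H0 returns [11]
    H1 returns [11]
    H2 returns ([11], 0)
    H3 returns [([11], 0)]
= [([14], 0), ([12], 0), ([11], 0)]

Answer: 3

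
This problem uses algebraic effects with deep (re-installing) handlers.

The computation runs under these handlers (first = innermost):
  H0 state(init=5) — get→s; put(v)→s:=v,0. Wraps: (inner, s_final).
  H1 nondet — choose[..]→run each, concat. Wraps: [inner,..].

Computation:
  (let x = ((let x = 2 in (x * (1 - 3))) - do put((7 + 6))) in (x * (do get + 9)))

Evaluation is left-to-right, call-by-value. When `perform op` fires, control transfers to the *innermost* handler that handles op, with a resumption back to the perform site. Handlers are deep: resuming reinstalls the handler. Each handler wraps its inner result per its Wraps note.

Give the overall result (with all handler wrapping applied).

Working:
put(13) @ H0 ⇒ s:=13
get @ H0 ⇒ 13
H0 returns (-88, 13)
H1 returns [(-88, 13)]
= [(-88, 13)]

Answer: [(-88, 13)]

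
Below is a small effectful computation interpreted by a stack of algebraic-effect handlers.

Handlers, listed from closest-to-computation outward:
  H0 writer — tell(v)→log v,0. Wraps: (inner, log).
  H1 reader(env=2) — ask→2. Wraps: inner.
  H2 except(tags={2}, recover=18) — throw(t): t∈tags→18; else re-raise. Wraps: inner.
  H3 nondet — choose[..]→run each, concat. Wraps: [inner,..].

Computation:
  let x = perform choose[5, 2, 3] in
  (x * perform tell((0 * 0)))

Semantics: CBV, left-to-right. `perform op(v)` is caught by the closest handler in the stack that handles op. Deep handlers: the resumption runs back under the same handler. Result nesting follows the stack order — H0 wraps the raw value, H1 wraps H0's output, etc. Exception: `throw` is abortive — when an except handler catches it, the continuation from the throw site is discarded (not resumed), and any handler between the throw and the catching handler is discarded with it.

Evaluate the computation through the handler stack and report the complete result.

Answer: [(0, (0)), (0, (0)), (0, (0))]

Working:
choose[5, 2, 3] @ H3
  branch[0] choose=5:
    tell(0) @ H0 ⇒ log+=0
    H0 returns (0, (0))
    H1 returns (0, (0))
    H2 returns (0, (0))
    H3 returns [(0, (0))]
  branch[1] choose=2:
    tell(0) @ H0 ⇒ log+=0
    H0 returns (0, (0))
    H1 returns (0, (0))
    H2 returns (0, (0))
    H3 returns [(0, (0))]
  branch[2] choose=3:
    tell(0) @ H0 ⇒ log+=0
    H0 returns (0, (0))
    H1 returns (0, (0))
    H2 returns (0, (0))
    H3 returns [(0, (0))]
= [(0, (0)), (0, (0)), (0, (0))]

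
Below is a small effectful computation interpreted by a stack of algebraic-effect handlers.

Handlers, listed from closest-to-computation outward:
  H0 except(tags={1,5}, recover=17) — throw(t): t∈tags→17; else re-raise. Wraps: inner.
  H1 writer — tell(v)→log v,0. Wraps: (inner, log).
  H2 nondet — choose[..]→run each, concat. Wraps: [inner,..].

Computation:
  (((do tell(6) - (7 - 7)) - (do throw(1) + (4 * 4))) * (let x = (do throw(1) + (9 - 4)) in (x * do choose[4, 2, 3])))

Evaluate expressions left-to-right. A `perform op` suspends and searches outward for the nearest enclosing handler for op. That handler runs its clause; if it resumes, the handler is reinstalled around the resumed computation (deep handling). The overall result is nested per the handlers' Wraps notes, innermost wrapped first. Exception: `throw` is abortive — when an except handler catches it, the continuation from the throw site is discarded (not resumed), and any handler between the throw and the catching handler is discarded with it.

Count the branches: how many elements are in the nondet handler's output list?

Answer: 1

Working:
tell(6) @ H1 ⇒ log+=6
throw(1) @ H0 caught ⇒ 17
H1 returns (17, (6))
H2 returns [(17, (6))]
= [(17, (6))]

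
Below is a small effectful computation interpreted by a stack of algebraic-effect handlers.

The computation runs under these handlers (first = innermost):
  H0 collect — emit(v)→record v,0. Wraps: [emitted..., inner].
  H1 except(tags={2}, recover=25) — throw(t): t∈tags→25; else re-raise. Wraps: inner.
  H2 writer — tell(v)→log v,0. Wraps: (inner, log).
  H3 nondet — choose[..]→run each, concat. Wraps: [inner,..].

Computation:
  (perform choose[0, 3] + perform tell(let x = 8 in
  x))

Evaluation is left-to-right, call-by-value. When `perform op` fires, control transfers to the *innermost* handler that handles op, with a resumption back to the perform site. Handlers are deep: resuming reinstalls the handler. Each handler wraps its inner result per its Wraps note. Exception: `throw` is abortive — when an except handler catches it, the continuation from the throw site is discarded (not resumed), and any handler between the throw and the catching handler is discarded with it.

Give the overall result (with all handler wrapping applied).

Answer: [([0], (8)), ([3], (8))]

Evaluation trace:
choose[0, 3] @ H3
  branch[0] choose=0:
    tell(8) @ H2 ⇒ log+=8
    H0 returns [0]
    H1 returns [0]
    H2 returns ([0], (8))
    H3 returns [([0], (8))]
  branch[1] choose=3:
    tell(8) @ H2 ⇒ log+=8
    H0 returns [3]
    H1 returns [3]
    H2 returns ([3], (8))
    H3 returns [([3], (8))]
= [([0], (8)), ([3], (8))]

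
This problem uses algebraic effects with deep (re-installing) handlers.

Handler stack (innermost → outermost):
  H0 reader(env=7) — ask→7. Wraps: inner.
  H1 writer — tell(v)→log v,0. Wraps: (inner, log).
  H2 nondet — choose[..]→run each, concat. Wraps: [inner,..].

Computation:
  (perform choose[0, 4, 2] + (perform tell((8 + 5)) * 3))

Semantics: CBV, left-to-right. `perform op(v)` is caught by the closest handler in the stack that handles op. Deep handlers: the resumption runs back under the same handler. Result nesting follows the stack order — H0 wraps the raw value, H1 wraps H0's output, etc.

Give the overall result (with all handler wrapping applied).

Step-by-step:
choose[0, 4, 2] @ H2
  branch[0] choose=0:
    tell(13) @ H1 ⇒ log+=13
    H0 returns 0
    H1 returns (0, (13))
    H2 returns [(0, (13))]
  branch[1] choose=4:
    tell(13) @ H1 ⇒ log+=13
    H0 returns 4
    H1 returns (4, (13))
    H2 returns [(4, (13))]
  branch[2] choose=2:
    tell(13) @ H1 ⇒ log+=13
    H0 returns 2
    H1 returns (2, (13))
    H2 returns [(2, (13))]
= [(0, (13)), (4, (13)), (2, (13))]

Answer: [(0, (13)), (4, (13)), (2, (13))]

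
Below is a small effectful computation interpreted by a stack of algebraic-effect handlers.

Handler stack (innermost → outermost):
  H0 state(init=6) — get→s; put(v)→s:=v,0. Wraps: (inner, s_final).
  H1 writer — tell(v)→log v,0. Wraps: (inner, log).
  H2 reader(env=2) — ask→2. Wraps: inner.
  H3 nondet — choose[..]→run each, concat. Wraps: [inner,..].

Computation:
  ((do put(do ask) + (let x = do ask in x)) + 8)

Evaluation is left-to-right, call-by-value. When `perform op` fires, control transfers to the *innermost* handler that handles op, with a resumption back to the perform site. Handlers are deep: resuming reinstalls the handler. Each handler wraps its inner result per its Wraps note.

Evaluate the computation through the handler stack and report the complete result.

Answer: [((10, 2), ())]

Evaluation trace:
ask @ H2 ⇒ 2
put(2) @ H0 ⇒ s:=2
ask @ H2 ⇒ 2
H0 returns (10, 2)
H1 returns ((10, 2), ())
H2 returns ((10, 2), ())
H3 returns [((10, 2), ())]
= [((10, 2), ())]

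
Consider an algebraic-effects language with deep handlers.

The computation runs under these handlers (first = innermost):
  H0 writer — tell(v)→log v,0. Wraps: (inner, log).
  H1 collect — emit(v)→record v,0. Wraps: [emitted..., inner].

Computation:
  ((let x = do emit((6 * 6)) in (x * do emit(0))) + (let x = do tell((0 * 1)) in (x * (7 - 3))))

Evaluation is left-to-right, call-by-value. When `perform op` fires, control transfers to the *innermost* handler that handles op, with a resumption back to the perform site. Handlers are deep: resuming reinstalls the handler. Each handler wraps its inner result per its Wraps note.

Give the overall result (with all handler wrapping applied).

Evaluation trace:
emit(36) @ H1 ⇒ out+=36
emit(0) @ H1 ⇒ out+=0
tell(0) @ H0 ⇒ log+=0
H0 returns (0, (0))
H1 returns [36, 0, (0, (0))]
= [36, 0, (0, (0))]

Answer: [36, 0, (0, (0))]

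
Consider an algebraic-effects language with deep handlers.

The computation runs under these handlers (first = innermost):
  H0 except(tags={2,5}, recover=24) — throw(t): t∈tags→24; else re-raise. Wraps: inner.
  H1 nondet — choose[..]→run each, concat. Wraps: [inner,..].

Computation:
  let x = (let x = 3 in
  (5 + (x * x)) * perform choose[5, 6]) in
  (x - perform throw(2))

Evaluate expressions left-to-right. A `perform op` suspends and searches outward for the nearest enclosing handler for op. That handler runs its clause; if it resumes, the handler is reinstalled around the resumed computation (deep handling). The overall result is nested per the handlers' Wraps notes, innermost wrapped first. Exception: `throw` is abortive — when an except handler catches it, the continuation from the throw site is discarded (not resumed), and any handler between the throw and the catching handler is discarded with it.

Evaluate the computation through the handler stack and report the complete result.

Working:
choose[5, 6] @ H1
  branch[0] choose=5:
    throw(2) @ H0 caught ⇒ 24
    H1 returns [24]
  branch[1] choose=6:
    throw(2) @ H0 caught ⇒ 24
    H1 returns [24]
= [24, 24]

Answer: [24, 24]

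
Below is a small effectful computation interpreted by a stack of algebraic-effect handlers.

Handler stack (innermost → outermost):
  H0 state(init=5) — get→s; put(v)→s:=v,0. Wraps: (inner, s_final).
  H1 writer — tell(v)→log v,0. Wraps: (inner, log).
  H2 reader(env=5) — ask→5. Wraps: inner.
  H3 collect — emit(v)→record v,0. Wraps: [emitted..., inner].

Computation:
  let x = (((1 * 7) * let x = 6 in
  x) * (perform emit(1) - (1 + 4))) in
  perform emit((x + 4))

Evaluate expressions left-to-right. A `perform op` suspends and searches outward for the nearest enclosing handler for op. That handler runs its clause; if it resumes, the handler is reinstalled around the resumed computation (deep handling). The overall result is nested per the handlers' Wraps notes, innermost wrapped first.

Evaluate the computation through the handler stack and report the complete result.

Answer: [1, -206, ((0, 5), ())]

Step-by-step:
emit(1) @ H3 ⇒ out+=1
emit(-206) @ H3 ⇒ out+=-206
H0 returns (0, 5)
H1 returns ((0, 5), ())
H2 returns ((0, 5), ())
H3 returns [1, -206, ((0, 5), ())]
= [1, -206, ((0, 5), ())]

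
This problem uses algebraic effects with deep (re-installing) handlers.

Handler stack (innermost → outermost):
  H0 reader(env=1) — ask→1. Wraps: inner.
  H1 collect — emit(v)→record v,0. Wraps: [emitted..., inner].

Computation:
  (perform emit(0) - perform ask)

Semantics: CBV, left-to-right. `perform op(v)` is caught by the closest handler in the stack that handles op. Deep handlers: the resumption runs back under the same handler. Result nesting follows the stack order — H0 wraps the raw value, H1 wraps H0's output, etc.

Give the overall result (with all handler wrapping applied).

Answer: [0, -1]

Step-by-step:
emit(0) @ H1 ⇒ out+=0
ask @ H0 ⇒ 1
H0 returns -1
H1 returns [0, -1]
= [0, -1]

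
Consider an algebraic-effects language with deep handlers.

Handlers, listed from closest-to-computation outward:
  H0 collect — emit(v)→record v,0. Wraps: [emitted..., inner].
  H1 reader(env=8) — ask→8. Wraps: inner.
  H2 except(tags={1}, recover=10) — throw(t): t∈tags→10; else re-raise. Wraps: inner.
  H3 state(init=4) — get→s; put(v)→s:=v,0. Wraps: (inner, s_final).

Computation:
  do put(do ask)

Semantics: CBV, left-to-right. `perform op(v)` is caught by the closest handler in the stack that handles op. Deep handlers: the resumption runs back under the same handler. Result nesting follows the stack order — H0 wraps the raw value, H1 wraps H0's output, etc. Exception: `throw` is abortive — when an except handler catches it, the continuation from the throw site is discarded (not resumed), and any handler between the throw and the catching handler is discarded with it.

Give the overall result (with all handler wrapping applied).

Answer: ([0], 8)

Working:
ask @ H1 ⇒ 8
put(8) @ H3 ⇒ s:=8
H0 returns [0]
H1 returns [0]
H2 returns [0]
H3 returns ([0], 8)
= ([0], 8)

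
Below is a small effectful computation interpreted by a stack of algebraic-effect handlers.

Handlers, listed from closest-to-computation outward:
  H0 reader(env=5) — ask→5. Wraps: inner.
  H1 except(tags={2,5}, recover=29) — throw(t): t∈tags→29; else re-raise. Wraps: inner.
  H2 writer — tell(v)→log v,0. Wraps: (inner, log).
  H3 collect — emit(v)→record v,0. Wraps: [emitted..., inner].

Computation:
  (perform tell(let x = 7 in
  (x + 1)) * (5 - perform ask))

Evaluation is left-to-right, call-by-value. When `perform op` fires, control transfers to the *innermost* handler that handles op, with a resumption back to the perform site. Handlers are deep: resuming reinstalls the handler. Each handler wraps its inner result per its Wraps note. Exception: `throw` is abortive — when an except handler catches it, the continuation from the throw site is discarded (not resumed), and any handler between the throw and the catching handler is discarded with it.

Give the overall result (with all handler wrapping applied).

Working:
tell(8) @ H2 ⇒ log+=8
ask @ H0 ⇒ 5
H0 returns 0
H1 returns 0
H2 returns (0, (8))
H3 returns [(0, (8))]
= [(0, (8))]

Answer: [(0, (8))]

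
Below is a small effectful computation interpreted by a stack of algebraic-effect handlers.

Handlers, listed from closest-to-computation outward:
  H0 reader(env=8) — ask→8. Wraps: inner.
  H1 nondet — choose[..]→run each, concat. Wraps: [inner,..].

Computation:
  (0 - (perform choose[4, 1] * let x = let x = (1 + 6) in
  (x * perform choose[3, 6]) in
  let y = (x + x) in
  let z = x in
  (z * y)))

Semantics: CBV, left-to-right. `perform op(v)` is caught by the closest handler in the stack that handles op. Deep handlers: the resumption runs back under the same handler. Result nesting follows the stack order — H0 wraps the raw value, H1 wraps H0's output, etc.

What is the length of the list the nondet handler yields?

Working:
choose[4, 1] @ H1
  branch[0] choose=4:
    choose[3, 6] @ H1
      branch[0] choose=3:
        H0 returns -3528
        H1 returns [-3528]
      branch[1] choose=6:
        H0 returns -14112
        H1 returns [-14112]
  branch[1] choose=1:
    choose[3, 6] @ H1
      branch[0] choose=3:
        H0 returns -882
        H1 returns [-882]
      branch[1] choose=6:
        H0 returns -3528
        H1 returns [-3528]
= [-3528, -14112, -882, -3528]

Answer: 4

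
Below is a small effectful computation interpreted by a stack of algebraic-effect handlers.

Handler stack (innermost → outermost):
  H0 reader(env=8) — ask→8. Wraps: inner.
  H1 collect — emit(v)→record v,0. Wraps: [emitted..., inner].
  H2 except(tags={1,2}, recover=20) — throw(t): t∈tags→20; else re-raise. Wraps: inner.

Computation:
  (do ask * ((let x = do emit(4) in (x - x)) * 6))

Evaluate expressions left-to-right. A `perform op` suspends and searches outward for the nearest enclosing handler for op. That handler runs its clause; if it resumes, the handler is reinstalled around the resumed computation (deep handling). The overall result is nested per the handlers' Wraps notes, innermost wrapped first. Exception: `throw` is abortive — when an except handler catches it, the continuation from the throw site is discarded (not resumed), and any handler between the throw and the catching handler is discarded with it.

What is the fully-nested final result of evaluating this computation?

Working:
ask @ H0 ⇒ 8
emit(4) @ H1 ⇒ out+=4
H0 returns 0
H1 returns [4, 0]
H2 returns [4, 0]
= [4, 0]

Answer: [4, 0]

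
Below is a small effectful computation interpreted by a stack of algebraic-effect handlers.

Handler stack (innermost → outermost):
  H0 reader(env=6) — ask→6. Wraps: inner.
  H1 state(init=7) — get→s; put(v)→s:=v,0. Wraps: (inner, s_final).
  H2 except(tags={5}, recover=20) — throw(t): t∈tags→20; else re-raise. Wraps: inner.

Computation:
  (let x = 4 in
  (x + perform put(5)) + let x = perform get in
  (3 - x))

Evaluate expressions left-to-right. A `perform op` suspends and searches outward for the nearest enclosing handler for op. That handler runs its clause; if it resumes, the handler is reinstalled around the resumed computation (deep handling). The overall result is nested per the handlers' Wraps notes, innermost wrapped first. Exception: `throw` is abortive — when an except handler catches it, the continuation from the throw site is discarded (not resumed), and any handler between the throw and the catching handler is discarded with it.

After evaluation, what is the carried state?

Step-by-step:
put(5) @ H1 ⇒ s:=5
get @ H1 ⇒ 5
H0 returns 2
H1 returns (2, 5)
H2 returns (2, 5)
= (2, 5)

Answer: 5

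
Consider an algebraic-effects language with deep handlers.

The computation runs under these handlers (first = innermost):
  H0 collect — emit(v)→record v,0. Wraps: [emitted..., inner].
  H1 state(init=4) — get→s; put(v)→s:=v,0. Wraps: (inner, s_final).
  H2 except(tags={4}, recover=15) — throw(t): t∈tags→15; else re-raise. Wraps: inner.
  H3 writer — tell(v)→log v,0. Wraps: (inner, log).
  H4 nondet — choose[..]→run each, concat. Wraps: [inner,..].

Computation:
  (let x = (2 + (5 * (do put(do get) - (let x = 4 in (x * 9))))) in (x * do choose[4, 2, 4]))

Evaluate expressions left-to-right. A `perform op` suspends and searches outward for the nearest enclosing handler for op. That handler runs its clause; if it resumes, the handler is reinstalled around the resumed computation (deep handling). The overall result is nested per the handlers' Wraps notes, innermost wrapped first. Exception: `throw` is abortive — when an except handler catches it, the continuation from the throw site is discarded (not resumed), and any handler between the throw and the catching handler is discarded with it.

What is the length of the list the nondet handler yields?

Answer: 3

Step-by-step:
get @ H1 ⇒ 4
put(4) @ H1 ⇒ s:=4
choose[4, 2, 4] @ H4
  branch[0] choose=4:
    H0 returns [-712]
    H1 returns ([-712], 4)
    H2 returns ([-712], 4)
    H3 returns (([-712], 4), ())
    H4 returns [(([-712], 4), ())]
  branch[1] choose=2:
    H0 returns [-356]
    H1 returns ([-356], 4)
    H2 returns ([-356], 4)
    H3 returns (([-356], 4), ())
    H4 returns [(([-356], 4), ())]
  branch[2] choose=4:
    H0 returns [-712]
    H1 returns ([-712], 4)
    H2 returns ([-712], 4)
    H3 returns (([-712], 4), ())
    H4 returns [(([-712], 4), ())]
= [(([-712], 4), ()), (([-356], 4), ()), (([-712], 4), ())]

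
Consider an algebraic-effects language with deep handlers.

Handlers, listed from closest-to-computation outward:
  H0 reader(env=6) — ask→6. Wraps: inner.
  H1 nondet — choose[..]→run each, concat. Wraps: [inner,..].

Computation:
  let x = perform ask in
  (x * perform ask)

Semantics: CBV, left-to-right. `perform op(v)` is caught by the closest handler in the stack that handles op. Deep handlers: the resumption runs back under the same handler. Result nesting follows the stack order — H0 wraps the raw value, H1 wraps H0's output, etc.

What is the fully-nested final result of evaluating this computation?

Step-by-step:
ask @ H0 ⇒ 6
ask @ H0 ⇒ 6
H0 returns 36
H1 returns [36]
= [36]

Answer: [36]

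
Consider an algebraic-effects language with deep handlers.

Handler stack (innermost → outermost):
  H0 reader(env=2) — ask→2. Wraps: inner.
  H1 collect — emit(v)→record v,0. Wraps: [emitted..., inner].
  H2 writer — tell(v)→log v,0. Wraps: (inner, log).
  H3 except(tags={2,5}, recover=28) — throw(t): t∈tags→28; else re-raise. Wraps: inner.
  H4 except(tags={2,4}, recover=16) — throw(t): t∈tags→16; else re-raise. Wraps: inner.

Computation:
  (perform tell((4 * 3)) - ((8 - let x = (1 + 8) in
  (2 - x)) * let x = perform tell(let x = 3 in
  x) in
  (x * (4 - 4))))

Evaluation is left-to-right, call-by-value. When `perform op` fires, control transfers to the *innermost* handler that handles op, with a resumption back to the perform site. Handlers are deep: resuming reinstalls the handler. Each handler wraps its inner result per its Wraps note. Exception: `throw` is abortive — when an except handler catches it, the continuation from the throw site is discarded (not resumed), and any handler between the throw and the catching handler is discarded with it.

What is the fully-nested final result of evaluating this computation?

Evaluation trace:
tell(12) @ H2 ⇒ log+=12
tell(3) @ H2 ⇒ log+=3
H0 returns 0
H1 returns [0]
H2 returns ([0], (12, 3))
H3 returns ([0], (12, 3))
H4 returns ([0], (12, 3))
= ([0], (12, 3))

Answer: ([0], (12, 3))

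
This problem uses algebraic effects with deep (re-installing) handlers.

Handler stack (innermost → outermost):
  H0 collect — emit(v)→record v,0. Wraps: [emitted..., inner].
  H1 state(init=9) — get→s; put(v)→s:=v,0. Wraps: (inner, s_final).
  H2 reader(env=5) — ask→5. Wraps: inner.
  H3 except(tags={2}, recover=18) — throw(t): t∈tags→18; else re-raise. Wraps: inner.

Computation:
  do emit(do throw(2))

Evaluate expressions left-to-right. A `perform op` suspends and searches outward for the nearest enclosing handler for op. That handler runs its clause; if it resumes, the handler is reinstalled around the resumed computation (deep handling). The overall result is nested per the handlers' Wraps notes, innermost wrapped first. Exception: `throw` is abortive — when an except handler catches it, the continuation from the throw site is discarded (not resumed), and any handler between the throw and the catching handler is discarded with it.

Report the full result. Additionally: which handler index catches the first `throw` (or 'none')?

Working:
throw(2) @ H3 caught ⇒ 18
= 18

Answer: 18 ; first throw caught by: H3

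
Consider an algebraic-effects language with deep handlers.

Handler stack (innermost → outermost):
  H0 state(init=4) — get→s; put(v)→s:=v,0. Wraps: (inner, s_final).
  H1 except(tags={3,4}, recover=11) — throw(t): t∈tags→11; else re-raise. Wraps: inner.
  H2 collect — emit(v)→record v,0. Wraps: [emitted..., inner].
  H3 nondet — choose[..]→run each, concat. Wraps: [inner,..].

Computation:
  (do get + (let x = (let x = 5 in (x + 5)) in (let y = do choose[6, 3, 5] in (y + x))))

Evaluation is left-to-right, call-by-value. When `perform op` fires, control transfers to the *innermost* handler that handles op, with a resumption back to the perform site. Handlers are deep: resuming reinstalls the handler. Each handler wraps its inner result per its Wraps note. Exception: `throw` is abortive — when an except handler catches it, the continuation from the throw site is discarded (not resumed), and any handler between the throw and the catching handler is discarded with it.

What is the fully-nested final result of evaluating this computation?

Step-by-step:
get @ H0 ⇒ 4
choose[6, 3, 5] @ H3
  branch[0] choose=6:
    H0 returns (20, 4)
    H1 returns (20, 4)
    H2 returns [(20, 4)]
    H3 returns [[(20, 4)]]
  branch[1] choose=3:
    H0 returns (17, 4)
    H1 returns (17, 4)
    H2 returns [(17, 4)]
    H3 returns [[(17, 4)]]
  branch[2] choose=5:
    H0 returns (19, 4)
    H1 returns (19, 4)
    H2 returns [(19, 4)]
    H3 returns [[(19, 4)]]
= [[(20, 4)], [(17, 4)], [(19, 4)]]

Answer: [[(20, 4)], [(17, 4)], [(19, 4)]]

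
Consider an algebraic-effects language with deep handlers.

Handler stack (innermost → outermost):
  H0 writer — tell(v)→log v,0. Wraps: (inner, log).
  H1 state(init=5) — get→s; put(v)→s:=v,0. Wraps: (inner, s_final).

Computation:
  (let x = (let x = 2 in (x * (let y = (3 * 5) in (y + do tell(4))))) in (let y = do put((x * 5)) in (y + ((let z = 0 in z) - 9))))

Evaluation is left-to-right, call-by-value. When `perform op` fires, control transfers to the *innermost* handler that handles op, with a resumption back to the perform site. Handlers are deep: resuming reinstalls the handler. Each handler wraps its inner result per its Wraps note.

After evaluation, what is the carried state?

Step-by-step:
tell(4) @ H0 ⇒ log+=4
put(150) @ H1 ⇒ s:=150
H0 returns (-9, (4))
H1 returns ((-9, (4)), 150)
= ((-9, (4)), 150)

Answer: 150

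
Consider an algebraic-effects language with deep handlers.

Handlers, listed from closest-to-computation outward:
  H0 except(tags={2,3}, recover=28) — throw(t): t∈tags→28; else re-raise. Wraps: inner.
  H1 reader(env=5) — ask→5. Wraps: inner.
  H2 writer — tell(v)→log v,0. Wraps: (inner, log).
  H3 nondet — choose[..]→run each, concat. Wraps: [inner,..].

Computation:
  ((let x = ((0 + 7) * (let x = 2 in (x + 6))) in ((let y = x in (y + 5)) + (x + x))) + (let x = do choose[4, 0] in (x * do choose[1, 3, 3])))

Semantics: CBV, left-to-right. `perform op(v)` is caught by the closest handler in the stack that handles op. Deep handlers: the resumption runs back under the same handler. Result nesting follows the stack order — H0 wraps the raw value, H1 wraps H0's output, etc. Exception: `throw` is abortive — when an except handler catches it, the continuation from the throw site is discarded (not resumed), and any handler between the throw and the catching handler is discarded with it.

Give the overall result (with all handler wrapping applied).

Answer: [(177, ()), (185, ()), (185, ()), (173, ()), (173, ()), (173, ())]

Working:
choose[4, 0] @ H3
  branch[0] choose=4:
    choose[1, 3, 3] @ H3
      branch[0] choose=1:
        H0 returns 177
        H1 returns 177
        H2 returns (177, ())
        H3 returns [(177, ())]
      branch[1] choose=3:
        H0 returns 185
        H1 returns 185
        H2 returns (185, ())
        H3 returns [(185, ())]
      branch[2] choose=3:
        H0 returns 185
        H1 returns 185
        H2 returns (185, ())
        H3 returns [(185, ())]
  branch[1] choose=0:
    choose[1, 3, 3] @ H3
      branch[0] choose=1:
        H0 returns 173
        H1 returns 173
        H2 returns (173, ())
        H3 returns [(173, ())]
      branch[1] choose=3:
        H0 returns 173
        H1 returns 173
        H2 returns (173, ())
        H3 returns [(173, ())]
      branch[2] choose=3:
        H0 returns 173
        H1 returns 173
        H2 returns (173, ())
        H3 returns [(173, ())]
= [(177, ()), (185, ()), (185, ()), (173, ()), (173, ()), (173, ())]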